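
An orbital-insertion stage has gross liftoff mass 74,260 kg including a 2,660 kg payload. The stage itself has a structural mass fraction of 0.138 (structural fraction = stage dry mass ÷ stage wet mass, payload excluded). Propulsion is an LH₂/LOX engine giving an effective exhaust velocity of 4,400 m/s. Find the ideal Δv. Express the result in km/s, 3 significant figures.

Stage wet mass = m₀ − payload = 74,260 − 2,660 = 71,600 kg.
Stage dry mass = ε × stage wet mass = 0.138 × 71,600 = 9,880.8 kg.
Burnout mass m_f = stage dry + payload = 9,880.8 + 2,660 = 12,540.8 kg.
Δv = v_e · ln(74,260/12,540.8) = 4400.0 × ln(5.921) = 4400.0 × 1.7786 ≈ 7826 m/s.

Δv ≈ 7.83 km/s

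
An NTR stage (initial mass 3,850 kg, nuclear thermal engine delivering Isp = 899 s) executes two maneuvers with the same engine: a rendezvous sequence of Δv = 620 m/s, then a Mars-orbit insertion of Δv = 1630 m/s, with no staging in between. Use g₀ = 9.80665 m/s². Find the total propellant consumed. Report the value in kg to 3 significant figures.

v_e = Isp · g₀ = 899 × 9.80665 = 8816.2 m/s.
After the first burn: m = 3850 × exp(−620/8816.2) = 3850 × 0.93209 = 3,588.55 kg.
After the second burn: m = 3,588.55 × exp(−1630/8816.2) = 3,588.55 × 0.83120 = 2,982.8 kg.
Total propellant = m₀ − m_final = 3850 − 2,982.8 = 867.2 kg.

total propellant consumed ≈ 867 kg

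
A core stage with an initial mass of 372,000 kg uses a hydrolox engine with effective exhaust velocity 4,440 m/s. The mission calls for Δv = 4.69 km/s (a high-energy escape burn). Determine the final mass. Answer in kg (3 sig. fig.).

Rocket equation: m₀/m_f = exp(Δv / v_e) = exp(4690 / 4440.0) = exp(1.0563) = 2.8757.
m_f = m₀ / 2.8757 = 372,000 / 2.8757 = 129,360 kg.

final mass ≈ 129000 kg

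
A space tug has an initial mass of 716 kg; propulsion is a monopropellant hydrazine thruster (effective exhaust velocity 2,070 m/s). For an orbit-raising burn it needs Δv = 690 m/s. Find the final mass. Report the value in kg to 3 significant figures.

final mass ≈ 513 kg

By the Tsiolkovsky rocket equation, m₀/m_f = exp(Δv / v_e) = exp(690 / 2070.0) = exp(0.3333) = 1.3956.
m_f = m₀ / 1.3956 = 716 / 1.3956 = 513.041 kg.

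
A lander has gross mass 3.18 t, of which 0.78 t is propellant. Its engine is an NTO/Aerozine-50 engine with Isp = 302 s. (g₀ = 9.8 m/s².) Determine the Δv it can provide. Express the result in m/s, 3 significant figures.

Δv ≈ 833 m/s

v_e = Isp · g₀ = 302 × 9.8 = 2959.6 m/s.
m_f = m₀ − m_prop = 3.18 − 0.78 = 2.4 t.
From the ideal rocket equation, Δv = v_e · ln(m₀/m_f) = 2959.6 × ln(1.325) = 2959.6 × 0.2814 ≈ 832.9 m/s.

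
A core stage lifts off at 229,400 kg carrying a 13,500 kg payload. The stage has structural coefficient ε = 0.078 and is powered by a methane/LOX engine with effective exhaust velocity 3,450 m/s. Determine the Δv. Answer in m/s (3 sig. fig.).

Stage wet mass = m₀ − payload = 229,400 − 13,500 = 215,900 kg.
Stage dry mass = ε × stage wet mass = 0.078 × 215,900 = 16,840.2 kg.
Burnout mass m_f = stage dry + payload = 16,840.2 + 13,500 = 30,340.2 kg.
Δv = v_e · ln(229,400/30,340.2) = 3450.0 × ln(7.561) = 3450.0 × 2.0230 ≈ 6979 m/s.

Δv ≈ 6980 m/s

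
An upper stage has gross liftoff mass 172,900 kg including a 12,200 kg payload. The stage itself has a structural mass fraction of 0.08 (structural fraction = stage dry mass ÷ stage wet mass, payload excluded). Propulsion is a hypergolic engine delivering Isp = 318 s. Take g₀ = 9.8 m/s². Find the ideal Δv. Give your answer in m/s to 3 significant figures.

Δv ≈ 6020 m/s

Stage wet mass = m₀ − payload = 172,900 − 12,200 = 160,700 kg.
Stage dry mass = ε × stage wet mass = 0.08 × 160,700 = 12,856 kg.
Burnout mass m_f = stage dry + payload = 12,856 + 12,200 = 25,056 kg.
v_e = Isp · g₀ = 318 × 9.8 = 3116.4 m/s.
Rocket equation: Δv = v_e · ln(172,900/25,056) = 3116.4 × ln(6.901) = 3116.4 × 1.9316 ≈ 6020 m/s.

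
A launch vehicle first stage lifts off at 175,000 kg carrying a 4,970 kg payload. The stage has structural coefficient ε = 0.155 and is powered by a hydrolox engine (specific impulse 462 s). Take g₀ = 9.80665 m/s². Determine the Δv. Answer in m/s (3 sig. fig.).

Stage wet mass = m₀ − payload = 175,000 − 4,970 = 170,030 kg.
Stage dry mass = ε × stage wet mass = 0.155 × 170,030 = 26,354.7 kg.
Burnout mass m_f = stage dry + payload = 26,354.7 + 4,970 = 31,324.7 kg.
v_e = Isp · g₀ = 462 × 9.80665 = 4530.7 m/s.
From the ideal rocket equation, Δv = v_e · ln(175,000/31,324.7) = 4530.7 × ln(5.587) = 4530.7 × 1.7204 ≈ 7794 m/s.

Δv ≈ 7790 m/s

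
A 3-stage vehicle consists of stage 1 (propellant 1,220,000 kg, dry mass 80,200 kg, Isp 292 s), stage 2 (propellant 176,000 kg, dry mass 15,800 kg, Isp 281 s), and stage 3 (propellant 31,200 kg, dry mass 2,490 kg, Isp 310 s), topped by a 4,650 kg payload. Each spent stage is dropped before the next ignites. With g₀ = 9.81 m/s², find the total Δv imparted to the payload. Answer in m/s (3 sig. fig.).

Ignition mass of stage 1 = 1,220,000+80,200 + 176,000+15,800 + 31,200+2,490 + 4,650 = 1,530,340 kg.
Stage 1: m₀ = 1,530,340 kg, m_f = 1,530,340 − 1,220,000 = 310,340 kg; Δv = 292×9.81×ln(4.931) = 2864.5×1.5956 ≈ 4571 m/s.
Stage 2: m₀ = 230,140 kg, m_f = 230,140 − 176,000 = 54,140 kg; Δv = 281×9.81×ln(4.251) = 2756.6×1.4471 ≈ 3989 m/s.
Stage 3: m₀ = 38,340 kg, m_f = 38,340 − 31,200 = 7,140 kg; Δv = 310×9.81×ln(5.37) = 3041.1×1.6808 ≈ 5111 m/s.
Total Δv = 4571 + 3989 + 5111 = 13671 m/s.

Δv ≈ 13700 m/s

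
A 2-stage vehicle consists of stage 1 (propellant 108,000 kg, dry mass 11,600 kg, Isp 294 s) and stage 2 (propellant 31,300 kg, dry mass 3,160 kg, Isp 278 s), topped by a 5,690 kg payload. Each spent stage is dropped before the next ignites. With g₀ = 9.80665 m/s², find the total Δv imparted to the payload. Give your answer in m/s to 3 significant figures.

Ignition mass of stage 1 = 108,000+11,600 + 31,300+3,160 + 5,690 = 159,750 kg.
Stage 1: m₀ = 159,750 kg, m_f = 159,750 − 108,000 = 51,750 kg; Δv = 294×9.80665×ln(3.087) = 2883.2×1.1272 ≈ 3250 m/s.
Stage 2: m₀ = 40,150 kg, m_f = 40,150 − 31,300 = 8,850 kg; Δv = 278×9.80665×ln(4.537) = 2726.2×1.5122 ≈ 4123 m/s.
Total Δv = 3250 + 4123 = 7373 m/s.

Δv ≈ 7370 m/s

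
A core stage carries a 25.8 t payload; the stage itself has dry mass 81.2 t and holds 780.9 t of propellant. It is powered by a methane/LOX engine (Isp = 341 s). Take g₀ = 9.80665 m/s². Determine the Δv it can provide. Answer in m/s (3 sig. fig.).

v_e = Isp · g₀ = 341 × 9.80665 = 3344.1 m/s.
m₀ = payload + dry + propellant = 25.8 + 81.2 + 780.9 = 887.9 t.
m_f = payload + dry = 25.8 + 81.2 = 107 t.
Rocket equation: Δv = v_e · ln(m₀/m_f) = 3344.1 × ln(8.298) = 3344.1 × 2.1160 ≈ 7076.1 m/s.

Δv ≈ 7080 m/s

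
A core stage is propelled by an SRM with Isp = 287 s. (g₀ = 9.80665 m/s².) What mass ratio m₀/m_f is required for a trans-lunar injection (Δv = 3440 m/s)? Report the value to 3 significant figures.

mass ratio ≈ 3.39

v_e = Isp · g₀ = 287 × 9.80665 = 2814.5 m/s.
m₀/m_f = exp(Δv / v_e) = exp(3440 / 2814.5) = exp(1.2222) = 3.3948.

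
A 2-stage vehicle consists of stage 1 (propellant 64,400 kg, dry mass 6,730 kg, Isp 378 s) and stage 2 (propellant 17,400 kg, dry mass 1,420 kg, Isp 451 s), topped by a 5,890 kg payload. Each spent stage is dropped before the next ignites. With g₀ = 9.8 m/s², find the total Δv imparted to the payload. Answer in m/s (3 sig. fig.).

Ignition mass of stage 1 = 64,400+6,730 + 17,400+1,420 + 5,890 = 95,840 kg.
Stage 1: m₀ = 95,840 kg, m_f = 95,840 − 64,400 = 31,440 kg; Δv = 378×9.8×ln(3.048) = 3704.4×1.1146 ≈ 4129 m/s.
Stage 2: m₀ = 24,710 kg, m_f = 24,710 − 17,400 = 7,310 kg; Δv = 451×9.8×ln(3.38) = 4419.8×1.2180 ≈ 5383 m/s.
Total Δv = 4129 + 5383 = 9512 m/s.

Δv ≈ 9510 m/s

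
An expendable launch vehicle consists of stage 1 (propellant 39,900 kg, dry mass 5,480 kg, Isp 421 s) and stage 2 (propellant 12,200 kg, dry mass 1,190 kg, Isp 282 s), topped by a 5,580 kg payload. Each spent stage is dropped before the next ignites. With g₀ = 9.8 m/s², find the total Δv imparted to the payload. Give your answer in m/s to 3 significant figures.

Ignition mass of stage 1 = 39,900+5,480 + 12,200+1,190 + 5,580 = 64,350 kg.
Stage 1: m₀ = 64,350 kg, m_f = 64,350 − 39,900 = 24,450 kg; Δv = 421×9.8×ln(2.632) = 4125.8×0.9677 ≈ 3993 m/s.
Stage 2: m₀ = 18,970 kg, m_f = 18,970 − 12,200 = 6,770 kg; Δv = 282×9.8×ln(2.802) = 2763.6×1.0304 ≈ 2847 m/s.
Total Δv = 3993 + 2847 = 6840 m/s.

Δv ≈ 6840 m/s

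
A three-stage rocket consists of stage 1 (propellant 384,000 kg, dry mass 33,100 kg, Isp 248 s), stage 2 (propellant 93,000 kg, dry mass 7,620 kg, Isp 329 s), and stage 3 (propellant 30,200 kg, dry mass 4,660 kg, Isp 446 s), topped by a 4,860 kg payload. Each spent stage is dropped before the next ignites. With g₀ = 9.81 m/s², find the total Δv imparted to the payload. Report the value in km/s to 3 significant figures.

Δv ≈ 12.6 km/s

Ignition mass of stage 1 = 384,000+33,100 + 93,000+7,620 + 30,200+4,660 + 4,860 = 557,440 kg.
Stage 1: m₀ = 557,440 kg, m_f = 557,440 − 384,000 = 173,440 kg; Δv = 248×9.81×ln(3.214) = 2432.9×1.1675 ≈ 2840 m/s.
Stage 2: m₀ = 140,340 kg, m_f = 140,340 − 93,000 = 47,340 kg; Δv = 329×9.81×ln(2.965) = 3227.5×1.0867 ≈ 3507 m/s.
Stage 3: m₀ = 39,720 kg, m_f = 39,720 − 30,200 = 9,520 kg; Δv = 446×9.81×ln(4.172) = 4375.3×1.4285 ≈ 6250 m/s.
Total Δv = 2840 + 3507 + 6250 = 12597 m/s.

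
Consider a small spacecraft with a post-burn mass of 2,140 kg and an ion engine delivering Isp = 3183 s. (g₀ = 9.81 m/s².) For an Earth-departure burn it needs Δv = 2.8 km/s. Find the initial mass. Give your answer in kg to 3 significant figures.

initial mass ≈ 2340 kg

v_e = Isp · g₀ = 3183 × 9.81 = 31225.2 m/s.
By the Tsiolkovsky rocket equation, m₀/m_f = exp(Δv / v_e) = exp(2800 / 31225.2) = exp(0.0897) = 1.0938.
m₀ = m_f × 1.0938 = 2,140 × 1.0938 = 2,340.73 kg.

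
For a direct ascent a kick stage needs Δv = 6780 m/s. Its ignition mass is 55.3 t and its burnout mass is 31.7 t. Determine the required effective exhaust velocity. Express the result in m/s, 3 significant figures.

v_e ≈ 12200 m/s

ln(m₀/m_f) = ln(55300/31700) = ln(1.744) = 0.5565.
By the Tsiolkovsky rocket equation, v_e = Δv / ln(m₀/m_f) = 6780 / 0.5565 = 12184.2 m/s.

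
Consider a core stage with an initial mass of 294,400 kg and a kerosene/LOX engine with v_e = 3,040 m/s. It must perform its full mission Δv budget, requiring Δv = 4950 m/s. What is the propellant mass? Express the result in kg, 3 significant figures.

m₀/m_f = exp(Δv / v_e) = exp(4950 / 3040.0) = exp(1.6283) = 5.0952.
m_f = 294,400 / 5.0952 = 57,779.9 kg, so propellant = m₀ − m_f = 294,400 − 57,779.9 = 236,620.1 kg.

propellant mass ≈ 237000 kg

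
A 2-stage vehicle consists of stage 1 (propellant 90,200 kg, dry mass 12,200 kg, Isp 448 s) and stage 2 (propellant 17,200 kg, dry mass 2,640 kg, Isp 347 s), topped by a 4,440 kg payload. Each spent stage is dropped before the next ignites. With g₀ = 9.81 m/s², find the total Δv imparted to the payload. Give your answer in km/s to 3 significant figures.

Δv ≈ 9.67 km/s

Ignition mass of stage 1 = 90,200+12,200 + 17,200+2,640 + 4,440 = 126,680 kg.
Stage 1: m₀ = 126,680 kg, m_f = 126,680 − 90,200 = 36,480 kg; Δv = 448×9.81×ln(3.473) = 4394.9×1.2449 ≈ 5471 m/s.
Stage 2: m₀ = 24,280 kg, m_f = 24,280 − 17,200 = 7,080 kg; Δv = 347×9.81×ln(3.429) = 3404.1×1.2324 ≈ 4195 m/s.
Total Δv = 5471 + 4195 = 9666 m/s.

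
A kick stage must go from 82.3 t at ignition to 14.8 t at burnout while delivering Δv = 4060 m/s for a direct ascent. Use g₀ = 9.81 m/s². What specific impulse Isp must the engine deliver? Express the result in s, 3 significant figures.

ln(m₀/m_f) = ln(82300/14800) = ln(5.561) = 1.7157.
v_e = Δv / ln(m₀/m_f) = 4060 / 1.7157 = 2366.3 m/s.
Isp = v_e / g₀ = 2366.3 / 9.81 = 241.2 s.

Isp ≈ 241 s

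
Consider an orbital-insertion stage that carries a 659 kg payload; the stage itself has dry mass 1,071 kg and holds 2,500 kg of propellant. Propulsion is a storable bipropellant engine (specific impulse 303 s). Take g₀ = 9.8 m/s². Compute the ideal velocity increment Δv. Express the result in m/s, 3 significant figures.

Δv ≈ 2650 m/s

v_e = Isp · g₀ = 303 × 9.8 = 2969.4 m/s.
m₀ = payload + dry + propellant = 659 + 1,071 + 2,500 = 4,230 kg.
m_f = payload + dry = 659 + 1,071 = 1,730 kg.
Δv = v_e · ln(m₀/m_f) = 2969.4 × ln(2.445) = 2969.4 × 0.8941 ≈ 2654.9 m/s.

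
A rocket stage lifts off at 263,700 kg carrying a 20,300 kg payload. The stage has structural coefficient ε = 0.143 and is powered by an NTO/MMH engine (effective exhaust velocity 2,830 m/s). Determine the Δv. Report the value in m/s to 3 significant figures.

Stage wet mass = m₀ − payload = 263,700 − 20,300 = 243,400 kg.
Stage dry mass = ε × stage wet mass = 0.143 × 243,400 = 34,806.2 kg.
Burnout mass m_f = stage dry + payload = 34,806.2 + 20,300 = 55,106.2 kg.
Rocket equation: Δv = v_e · ln(263,700/55,106.2) = 2830.0 × ln(4.785) = 2830.0 × 1.5655 ≈ 4431 m/s.

Δv ≈ 4430 m/s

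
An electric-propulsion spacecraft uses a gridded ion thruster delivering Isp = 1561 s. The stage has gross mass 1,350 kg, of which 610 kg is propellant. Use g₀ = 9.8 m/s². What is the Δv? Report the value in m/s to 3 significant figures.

Δv ≈ 9200 m/s

v_e = Isp · g₀ = 1561 × 9.8 = 15297.8 m/s.
m_f = m₀ − m_prop = 1,350 − 610 = 740 kg.
Δv = v_e · ln(m₀/m_f) = 15297.8 × ln(1.824) = 15297.8 × 0.6012 ≈ 9197.2 m/s.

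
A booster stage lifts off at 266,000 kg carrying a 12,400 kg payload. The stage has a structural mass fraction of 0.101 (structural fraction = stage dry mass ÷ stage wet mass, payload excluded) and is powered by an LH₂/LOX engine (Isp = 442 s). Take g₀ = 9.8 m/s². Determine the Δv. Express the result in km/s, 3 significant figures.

Stage wet mass = m₀ − payload = 266,000 − 12,400 = 253,600 kg.
Stage dry mass = ε × stage wet mass = 0.101 × 253,600 = 25,613.6 kg.
Burnout mass m_f = stage dry + payload = 25,613.6 + 12,400 = 38,013.6 kg.
v_e = Isp · g₀ = 442 × 9.8 = 4331.6 m/s.
Δv = v_e · ln(266,000/38,013.6) = 4331.6 × ln(6.997) = 4331.6 × 1.9456 ≈ 8427 m/s.

Δv ≈ 8.43 km/s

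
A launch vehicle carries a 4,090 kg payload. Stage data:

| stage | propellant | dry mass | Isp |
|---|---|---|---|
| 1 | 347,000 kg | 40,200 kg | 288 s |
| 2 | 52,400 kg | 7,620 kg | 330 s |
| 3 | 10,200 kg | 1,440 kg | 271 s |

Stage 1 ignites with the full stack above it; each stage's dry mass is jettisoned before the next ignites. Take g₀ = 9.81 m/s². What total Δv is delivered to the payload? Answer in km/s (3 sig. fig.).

Δv ≈ 10.5 km/s

Ignition mass of stage 1 = 347,000+40,200 + 52,400+7,620 + 10,200+1,440 + 4,090 = 462,950 kg.
Stage 1: m₀ = 462,950 kg, m_f = 462,950 − 347,000 = 115,950 kg; Δv = 288×9.81×ln(3.993) = 2825.3×1.3845 ≈ 3911 m/s.
Stage 2: m₀ = 75,750 kg, m_f = 75,750 − 52,400 = 23,350 kg; Δv = 330×9.81×ln(3.244) = 3237.3×1.1768 ≈ 3810 m/s.
Stage 3: m₀ = 15,730 kg, m_f = 15,730 − 10,200 = 5,530 kg; Δv = 271×9.81×ln(2.844) = 2658.5×1.0454 ≈ 2779 m/s.
Total Δv = 3911 + 3810 + 2779 = 10500 m/s.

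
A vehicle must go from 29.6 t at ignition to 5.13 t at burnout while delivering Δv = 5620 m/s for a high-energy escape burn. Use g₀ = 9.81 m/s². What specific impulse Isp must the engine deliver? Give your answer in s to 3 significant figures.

Isp ≈ 327 s

ln(m₀/m_f) = ln(29600/5130) = ln(5.77) = 1.7527.
v_e = Δv / ln(m₀/m_f) = 5620 / 1.7527 = 3206.5 m/s.
Isp = v_e / g₀ = 3206.5 / 9.81 = 326.9 s.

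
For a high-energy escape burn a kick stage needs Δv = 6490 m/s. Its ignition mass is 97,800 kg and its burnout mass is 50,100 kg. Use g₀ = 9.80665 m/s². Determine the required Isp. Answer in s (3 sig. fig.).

Isp ≈ 989 s

ln(m₀/m_f) = ln(97800/50100) = ln(1.952) = 0.6689.
Using Δv = v_e ln(m₀/m_f): v_e = Δv / ln(m₀/m_f) = 6490 / 0.6689 = 9702.4 m/s.
Isp = v_e / g₀ = 9702.4 / 9.80665 = 989.4 s.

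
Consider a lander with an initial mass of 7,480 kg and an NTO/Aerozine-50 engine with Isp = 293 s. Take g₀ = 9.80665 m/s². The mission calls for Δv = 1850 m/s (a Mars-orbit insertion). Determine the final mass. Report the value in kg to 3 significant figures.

final mass ≈ 3930 kg

v_e = Isp · g₀ = 293 × 9.80665 = 2873.3 m/s.
Rocket equation: m₀/m_f = exp(Δv / v_e) = exp(1850 / 2873.3) = exp(0.6438) = 1.9038.
m_f = m₀ / 1.9038 = 7,480 / 1.9038 = 3,928.98 kg.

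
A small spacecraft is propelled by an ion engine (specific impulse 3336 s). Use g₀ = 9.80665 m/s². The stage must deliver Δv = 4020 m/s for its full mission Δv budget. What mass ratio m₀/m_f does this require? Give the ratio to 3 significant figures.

v_e = Isp · g₀ = 3336 × 9.80665 = 32715.0 m/s.
m₀/m_f = exp(Δv / v_e) = exp(4020 / 32715.0) = exp(0.1229) = 1.1307.

mass ratio ≈ 1.13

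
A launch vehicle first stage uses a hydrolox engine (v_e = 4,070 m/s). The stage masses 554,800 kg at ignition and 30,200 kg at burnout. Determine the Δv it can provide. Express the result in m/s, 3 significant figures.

Δv = v_e · ln(m₀/m_f) = 4070.0 × ln(18.37) = 4070.0 × 2.9108 ≈ 11846.8 m/s.

Δv ≈ 11800 m/s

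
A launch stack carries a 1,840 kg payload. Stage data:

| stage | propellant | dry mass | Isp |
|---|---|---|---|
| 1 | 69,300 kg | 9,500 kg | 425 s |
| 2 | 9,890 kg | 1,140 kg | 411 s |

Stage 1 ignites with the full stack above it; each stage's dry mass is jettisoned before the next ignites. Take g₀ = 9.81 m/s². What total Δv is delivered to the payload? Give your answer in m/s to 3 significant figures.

Δv ≈ 11800 m/s

Ignition mass of stage 1 = 69,300+9,500 + 9,890+1,140 + 1,840 = 91,670 kg.
Stage 1: m₀ = 91,670 kg, m_f = 91,670 − 69,300 = 22,370 kg; Δv = 425×9.81×ln(4.098) = 4169.2×1.4105 ≈ 5881 m/s.
Stage 2: m₀ = 12,870 kg, m_f = 12,870 − 9,890 = 2,980 kg; Δv = 411×9.81×ln(4.319) = 4031.9×1.4630 ≈ 5899 m/s.
Total Δv = 5881 + 5899 = 11780 m/s.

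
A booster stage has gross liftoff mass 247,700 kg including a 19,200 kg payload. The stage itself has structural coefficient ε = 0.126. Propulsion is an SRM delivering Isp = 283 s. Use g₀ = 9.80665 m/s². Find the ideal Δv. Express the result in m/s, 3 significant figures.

Δv ≈ 4550 m/s

Stage wet mass = m₀ − payload = 247,700 − 19,200 = 228,500 kg.
Stage dry mass = ε × stage wet mass = 0.126 × 228,500 = 28,791 kg.
Burnout mass m_f = stage dry + payload = 28,791 + 19,200 = 47,991 kg.
v_e = Isp · g₀ = 283 × 9.80665 = 2775.3 m/s.
Rocket equation: Δv = v_e · ln(247,700/47,991) = 2775.3 × ln(5.161) = 2775.3 × 1.6412 ≈ 4555 m/s.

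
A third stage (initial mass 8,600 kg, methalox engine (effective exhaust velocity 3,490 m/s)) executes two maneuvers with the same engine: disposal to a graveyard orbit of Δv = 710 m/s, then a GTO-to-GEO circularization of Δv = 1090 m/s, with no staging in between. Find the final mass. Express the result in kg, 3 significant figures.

After the first burn: m = 8600 × exp(−710/3490.0) = 8600 × 0.81592 = 7,016.91 kg.
After the second burn: m = 7,016.91 × exp(−1090/3490.0) = 7,016.91 × 0.73175 = 5,134.62 kg.

final mass ≈ 5130 kg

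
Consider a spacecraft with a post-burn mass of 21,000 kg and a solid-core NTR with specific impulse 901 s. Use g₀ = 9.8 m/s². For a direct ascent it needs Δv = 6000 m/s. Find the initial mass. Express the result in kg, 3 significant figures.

v_e = Isp · g₀ = 901 × 9.8 = 8829.8 m/s.
Rocket equation: m₀/m_f = exp(Δv / v_e) = exp(6000 / 8829.8) = exp(0.6795) = 1.9729.
m₀ = m_f × 1.9729 = 21,000 × 1.9729 = 41,430.9 kg.

initial mass ≈ 41400 kg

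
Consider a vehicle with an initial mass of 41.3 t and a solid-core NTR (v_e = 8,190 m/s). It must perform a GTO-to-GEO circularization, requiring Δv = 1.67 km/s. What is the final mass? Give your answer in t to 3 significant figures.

final mass ≈ 33.7 t

From the ideal rocket equation, m₀/m_f = exp(Δv / v_e) = exp(1670 / 8190.0) = exp(0.2039) = 1.2262.
m_f = m₀ / 1.2262 = 41.3 / 1.2262 = 33.6813 t.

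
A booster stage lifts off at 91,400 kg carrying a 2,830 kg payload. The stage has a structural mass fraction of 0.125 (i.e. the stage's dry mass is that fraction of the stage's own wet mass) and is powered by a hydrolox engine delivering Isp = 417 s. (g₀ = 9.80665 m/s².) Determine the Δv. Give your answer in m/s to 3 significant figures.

Δv ≈ 7700 m/s

Stage wet mass = m₀ − payload = 91,400 − 2,830 = 88,570 kg.
Stage dry mass = ε × stage wet mass = 0.125 × 88,570 = 11,071.3 kg.
Burnout mass m_f = stage dry + payload = 11,071.3 + 2,830 = 13,901.3 kg.
v_e = Isp · g₀ = 417 × 9.80665 = 4089.4 m/s.
By the Tsiolkovsky rocket equation, Δv = v_e · ln(91,400/13,901.3) = 4089.4 × ln(6.575) = 4089.4 × 1.8833 ≈ 7701 m/s.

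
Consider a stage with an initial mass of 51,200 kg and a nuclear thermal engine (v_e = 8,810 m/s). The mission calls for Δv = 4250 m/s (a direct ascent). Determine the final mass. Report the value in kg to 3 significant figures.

final mass ≈ 31600 kg

m₀/m_f = exp(Δv / v_e) = exp(4250 / 8810.0) = exp(0.4824) = 1.6200.
m_f = m₀ / 1.6200 = 51,200 / 1.6200 = 31,604.9 kg.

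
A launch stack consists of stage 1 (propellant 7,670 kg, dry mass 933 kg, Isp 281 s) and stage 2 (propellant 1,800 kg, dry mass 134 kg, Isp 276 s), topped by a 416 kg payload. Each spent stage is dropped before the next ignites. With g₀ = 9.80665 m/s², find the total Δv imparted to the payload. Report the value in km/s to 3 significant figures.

Δv ≈ 7.25 km/s

Ignition mass of stage 1 = 7,670+933 + 1,800+134 + 416 = 10,953 kg.
Stage 1: m₀ = 10,953 kg, m_f = 10,953 − 7,670 = 3,283 kg; Δv = 281×9.80665×ln(3.336) = 2755.7×1.2049 ≈ 3320 m/s.
Stage 2: m₀ = 2,350 kg, m_f = 2,350 − 1,800 = 550 kg; Δv = 276×9.80665×ln(4.273) = 2706.6×1.4523 ≈ 3931 m/s.
Total Δv = 3320 + 3931 = 7251 m/s.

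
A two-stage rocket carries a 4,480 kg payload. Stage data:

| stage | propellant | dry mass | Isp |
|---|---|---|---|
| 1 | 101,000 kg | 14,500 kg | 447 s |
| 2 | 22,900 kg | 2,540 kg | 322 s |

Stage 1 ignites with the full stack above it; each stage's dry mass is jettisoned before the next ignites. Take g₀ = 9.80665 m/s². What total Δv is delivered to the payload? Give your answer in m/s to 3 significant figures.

Δv ≈ 9780 m/s

Ignition mass of stage 1 = 101,000+14,500 + 22,900+2,540 + 4,480 = 145,420 kg.
Stage 1: m₀ = 145,420 kg, m_f = 145,420 − 101,000 = 44,420 kg; Δv = 447×9.80665×ln(3.274) = 4383.6×1.1859 ≈ 5199 m/s.
Stage 2: m₀ = 29,920 kg, m_f = 29,920 − 22,900 = 7,020 kg; Δv = 322×9.80665×ln(4.262) = 3157.7×1.4498 ≈ 4578 m/s.
Total Δv = 5199 + 4578 = 9777 m/s.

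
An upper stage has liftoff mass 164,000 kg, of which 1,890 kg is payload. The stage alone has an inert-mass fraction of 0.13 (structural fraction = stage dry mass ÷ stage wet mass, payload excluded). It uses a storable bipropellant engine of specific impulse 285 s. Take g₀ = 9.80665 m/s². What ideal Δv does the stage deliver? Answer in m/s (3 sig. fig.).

Stage wet mass = m₀ − payload = 164,000 − 1,890 = 162,110 kg.
Stage dry mass = ε × stage wet mass = 0.13 × 162,110 = 21,074.3 kg.
Burnout mass m_f = stage dry + payload = 21,074.3 + 1,890 = 22,964.3 kg.
v_e = Isp · g₀ = 285 × 9.80665 = 2794.9 m/s.
Using Δv = v_e ln(m₀/m_f): Δv = v_e · ln(164,000/22,964.3) = 2794.9 × ln(7.142) = 2794.9 × 1.9659 ≈ 5495 m/s.

Δv ≈ 5490 m/s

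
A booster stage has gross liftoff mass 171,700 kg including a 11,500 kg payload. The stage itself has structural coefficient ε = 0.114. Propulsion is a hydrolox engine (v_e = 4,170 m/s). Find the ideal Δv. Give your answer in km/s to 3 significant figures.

Δv ≈ 7.31 km/s

Stage wet mass = m₀ − payload = 171,700 − 11,500 = 160,200 kg.
Stage dry mass = ε × stage wet mass = 0.114 × 160,200 = 18,262.8 kg.
Burnout mass m_f = stage dry + payload = 18,262.8 + 11,500 = 29,762.8 kg.
By the Tsiolkovsky rocket equation, Δv = v_e · ln(171,700/29,762.8) = 4170.0 × ln(5.769) = 4170.0 × 1.7525 ≈ 7308 m/s.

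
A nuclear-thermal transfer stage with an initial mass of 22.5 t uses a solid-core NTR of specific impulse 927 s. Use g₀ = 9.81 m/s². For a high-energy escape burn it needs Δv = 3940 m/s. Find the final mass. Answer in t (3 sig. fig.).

final mass ≈ 14.6 t

v_e = Isp · g₀ = 927 × 9.81 = 9093.9 m/s.
m₀/m_f = exp(Δv / v_e) = exp(3940 / 9093.9) = exp(0.4333) = 1.5423.
m_f = m₀ / 1.5423 = 22.5 / 1.5423 = 14.5886 t.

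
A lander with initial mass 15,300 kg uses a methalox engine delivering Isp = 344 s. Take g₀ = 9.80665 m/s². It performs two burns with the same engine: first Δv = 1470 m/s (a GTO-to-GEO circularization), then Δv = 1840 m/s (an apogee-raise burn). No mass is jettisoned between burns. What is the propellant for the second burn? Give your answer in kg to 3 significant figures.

v_e = Isp · g₀ = 344 × 9.80665 = 3373.5 m/s.
After the first burn: m = 15300 × exp(−1470/3373.5) = 15300 × 0.64678 = 9,895.73 kg.
After the second burn: m = 9,895.73 × exp(−1840/3373.5) = 9,895.73 × 0.57959 = 5,735.47 kg.
Second-burn propellant = 9,895.73 − 5,735.47 = 4,160.26 kg.

propellant for the second burn ≈ 4160 kg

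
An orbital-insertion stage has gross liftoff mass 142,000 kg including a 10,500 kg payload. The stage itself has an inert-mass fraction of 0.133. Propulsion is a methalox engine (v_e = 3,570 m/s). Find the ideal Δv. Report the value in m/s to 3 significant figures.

Stage wet mass = m₀ − payload = 142,000 − 10,500 = 131,500 kg.
Stage dry mass = ε × stage wet mass = 0.133 × 131,500 = 17,489.5 kg.
Burnout mass m_f = stage dry + payload = 17,489.5 + 10,500 = 27,989.5 kg.
Δv = v_e · ln(142,000/27,989.5) = 3570.0 × ln(5.073) = 3570.0 × 1.6240 ≈ 5798 m/s.

Δv ≈ 5800 m/s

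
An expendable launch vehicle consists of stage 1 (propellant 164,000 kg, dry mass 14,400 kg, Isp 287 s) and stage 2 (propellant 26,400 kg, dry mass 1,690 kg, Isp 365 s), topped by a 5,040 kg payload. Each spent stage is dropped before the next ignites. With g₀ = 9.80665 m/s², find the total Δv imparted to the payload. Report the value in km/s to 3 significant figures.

Ignition mass of stage 1 = 164,000+14,400 + 26,400+1,690 + 5,040 = 211,530 kg.
Stage 1: m₀ = 211,530 kg, m_f = 211,530 − 164,000 = 47,530 kg; Δv = 287×9.80665×ln(4.45) = 2814.5×1.4930 ≈ 4202 m/s.
Stage 2: m₀ = 33,130 kg, m_f = 33,130 − 26,400 = 6,730 kg; Δv = 365×9.80665×ln(4.923) = 3579.4×1.5939 ≈ 5705 m/s.
Total Δv = 4202 + 5705 = 9907 m/s.

Δv ≈ 9.91 km/s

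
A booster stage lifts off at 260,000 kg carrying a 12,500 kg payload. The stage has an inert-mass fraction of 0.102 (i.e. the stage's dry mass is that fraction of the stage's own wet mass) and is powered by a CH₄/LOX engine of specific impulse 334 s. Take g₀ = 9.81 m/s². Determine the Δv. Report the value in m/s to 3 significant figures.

Stage wet mass = m₀ − payload = 260,000 − 12,500 = 247,500 kg.
Stage dry mass = ε × stage wet mass = 0.102 × 247,500 = 25,245 kg.
Burnout mass m_f = stage dry + payload = 25,245 + 12,500 = 37,745 kg.
v_e = Isp · g₀ = 334 × 9.81 = 3276.5 m/s.
Rocket equation: Δv = v_e · ln(260,000/37,745) = 3276.5 × ln(6.888) = 3276.5 × 1.9298 ≈ 6323 m/s.

Δv ≈ 6320 m/s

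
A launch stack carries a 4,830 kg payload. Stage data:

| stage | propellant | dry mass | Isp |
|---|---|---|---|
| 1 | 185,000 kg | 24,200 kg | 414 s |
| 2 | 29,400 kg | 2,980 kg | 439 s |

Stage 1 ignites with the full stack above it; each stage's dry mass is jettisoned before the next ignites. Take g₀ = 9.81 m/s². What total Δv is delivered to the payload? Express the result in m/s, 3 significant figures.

Δv ≈ 12400 m/s

Ignition mass of stage 1 = 185,000+24,200 + 29,400+2,980 + 4,830 = 246,410 kg.
Stage 1: m₀ = 246,410 kg, m_f = 246,410 − 185,000 = 61,410 kg; Δv = 414×9.81×ln(4.013) = 4061.3×1.3894 ≈ 5643 m/s.
Stage 2: m₀ = 37,210 kg, m_f = 37,210 − 29,400 = 7,810 kg; Δv = 439×9.81×ln(4.764) = 4306.6×1.5612 ≈ 6723 m/s.
Total Δv = 5643 + 6723 = 12366 m/s.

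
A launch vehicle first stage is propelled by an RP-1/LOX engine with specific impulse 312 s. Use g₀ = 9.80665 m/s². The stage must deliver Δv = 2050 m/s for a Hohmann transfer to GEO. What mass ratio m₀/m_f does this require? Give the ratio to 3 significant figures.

mass ratio ≈ 1.95

v_e = Isp · g₀ = 312 × 9.80665 = 3059.7 m/s.
m₀/m_f = exp(Δv / v_e) = exp(2050 / 3059.7) = exp(0.6700) = 1.9542.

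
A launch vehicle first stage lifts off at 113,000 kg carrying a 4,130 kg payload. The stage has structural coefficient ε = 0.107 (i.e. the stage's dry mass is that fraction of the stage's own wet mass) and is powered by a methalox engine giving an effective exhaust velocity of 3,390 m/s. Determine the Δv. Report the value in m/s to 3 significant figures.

Δv ≈ 6670 m/s

Stage wet mass = m₀ − payload = 113,000 − 4,130 = 108,870 kg.
Stage dry mass = ε × stage wet mass = 0.107 × 108,870 = 11,649.1 kg.
Burnout mass m_f = stage dry + payload = 11,649.1 + 4,130 = 15,779.1 kg.
Δv = v_e · ln(113,000/15,779.1) = 3390.0 × ln(7.161) = 3390.0 × 1.9687 ≈ 6674 m/s.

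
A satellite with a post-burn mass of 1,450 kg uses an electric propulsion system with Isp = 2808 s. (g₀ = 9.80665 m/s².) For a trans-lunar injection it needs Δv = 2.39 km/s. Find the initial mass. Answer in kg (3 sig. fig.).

v_e = Isp · g₀ = 2808 × 9.80665 = 27537.1 m/s.
m₀/m_f = exp(Δv / v_e) = exp(2390 / 27537.1) = exp(0.0868) = 1.0907.
m₀ = m_f × 1.0907 = 1,450 × 1.0907 = 1,581.52 kg.

initial mass ≈ 1580 kg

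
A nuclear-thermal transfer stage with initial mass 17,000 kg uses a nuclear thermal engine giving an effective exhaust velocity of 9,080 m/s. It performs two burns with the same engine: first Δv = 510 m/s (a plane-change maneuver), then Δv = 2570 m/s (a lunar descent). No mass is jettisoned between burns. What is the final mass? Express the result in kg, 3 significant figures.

After the first burn: m = 17000 × exp(−510/9080.0) = 17000 × 0.94538 = 16,071.5 kg.
After the second burn: m = 16,071.5 × exp(−2570/9080.0) = 16,071.5 × 0.75349 = 12,109.7 kg.

final mass ≈ 12100 kg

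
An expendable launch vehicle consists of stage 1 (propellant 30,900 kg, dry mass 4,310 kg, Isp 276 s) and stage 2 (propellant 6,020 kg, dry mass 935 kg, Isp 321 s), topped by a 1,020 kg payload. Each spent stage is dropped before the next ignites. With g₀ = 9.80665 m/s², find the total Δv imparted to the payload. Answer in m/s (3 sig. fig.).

Ignition mass of stage 1 = 30,900+4,310 + 6,020+935 + 1,020 = 43,185 kg.
Stage 1: m₀ = 43,185 kg, m_f = 43,185 − 30,900 = 12,285 kg; Δv = 276×9.80665×ln(3.515) = 2706.6×1.2571 ≈ 3403 m/s.
Stage 2: m₀ = 7,975 kg, m_f = 7,975 − 6,020 = 1,955 kg; Δv = 321×9.80665×ln(4.079) = 3147.9×1.4059 ≈ 4426 m/s.
Total Δv = 3403 + 4426 = 7829 m/s.

Δv ≈ 7830 m/s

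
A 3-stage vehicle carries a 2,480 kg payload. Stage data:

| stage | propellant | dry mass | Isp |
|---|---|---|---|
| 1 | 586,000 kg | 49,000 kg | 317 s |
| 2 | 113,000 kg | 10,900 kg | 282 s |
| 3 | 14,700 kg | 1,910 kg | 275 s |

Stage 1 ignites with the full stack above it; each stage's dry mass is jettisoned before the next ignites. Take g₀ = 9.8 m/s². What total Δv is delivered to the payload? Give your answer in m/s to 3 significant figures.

Δv ≈ 12600 m/s

Ignition mass of stage 1 = 586,000+49,000 + 113,000+10,900 + 14,700+1,910 + 2,480 = 777,990 kg.
Stage 1: m₀ = 777,990 kg, m_f = 777,990 − 586,000 = 191,990 kg; Δv = 317×9.8×ln(4.052) = 3106.6×1.3993 ≈ 4347 m/s.
Stage 2: m₀ = 142,990 kg, m_f = 142,990 − 113,000 = 29,990 kg; Δv = 282×9.8×ln(4.768) = 2763.6×1.5619 ≈ 4316 m/s.
Stage 3: m₀ = 19,090 kg, m_f = 19,090 − 14,700 = 4,390 kg; Δv = 275×9.8×ln(4.349) = 2695.0×1.4698 ≈ 3961 m/s.
Total Δv = 4347 + 4316 + 3961 = 12624 m/s.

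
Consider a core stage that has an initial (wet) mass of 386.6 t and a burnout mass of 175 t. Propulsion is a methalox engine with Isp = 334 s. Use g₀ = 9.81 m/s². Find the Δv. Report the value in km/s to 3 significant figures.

Δv ≈ 2.60 km/s

v_e = Isp · g₀ = 334 × 9.81 = 3276.5 m/s.
Δv = v_e · ln(m₀/m_f) = 3276.5 × ln(2.209) = 3276.5 × 0.7926 ≈ 2597.0 m/s.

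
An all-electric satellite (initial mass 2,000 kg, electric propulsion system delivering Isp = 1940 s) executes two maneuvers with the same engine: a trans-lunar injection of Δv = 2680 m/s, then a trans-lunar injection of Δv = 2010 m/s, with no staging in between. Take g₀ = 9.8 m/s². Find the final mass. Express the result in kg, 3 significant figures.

final mass ≈ 1560 kg

v_e = Isp · g₀ = 1940 × 9.8 = 19012.0 m/s.
After the first burn: m = 2000 × exp(−2680/19012.0) = 2000 × 0.86852 = 1,737.04 kg.
After the second burn: m = 1,737.04 × exp(−2010/19012.0) = 1,737.04 × 0.89967 = 1,562.76 kg.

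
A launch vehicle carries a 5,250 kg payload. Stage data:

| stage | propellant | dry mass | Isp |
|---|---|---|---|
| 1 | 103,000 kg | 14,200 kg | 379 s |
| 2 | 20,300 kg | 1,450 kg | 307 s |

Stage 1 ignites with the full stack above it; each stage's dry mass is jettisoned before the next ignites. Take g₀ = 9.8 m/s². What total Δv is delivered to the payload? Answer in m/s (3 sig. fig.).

Δv ≈ 8850 m/s

Ignition mass of stage 1 = 103,000+14,200 + 20,300+1,450 + 5,250 = 144,200 kg.
Stage 1: m₀ = 144,200 kg, m_f = 144,200 − 103,000 = 41,200 kg; Δv = 379×9.8×ln(3.5) = 3714.2×1.2528 ≈ 4653 m/s.
Stage 2: m₀ = 27,000 kg, m_f = 27,000 − 20,300 = 6,700 kg; Δv = 307×9.8×ln(4.03) = 3008.6×1.3937 ≈ 4193 m/s.
Total Δv = 4653 + 4193 = 8846 m/s.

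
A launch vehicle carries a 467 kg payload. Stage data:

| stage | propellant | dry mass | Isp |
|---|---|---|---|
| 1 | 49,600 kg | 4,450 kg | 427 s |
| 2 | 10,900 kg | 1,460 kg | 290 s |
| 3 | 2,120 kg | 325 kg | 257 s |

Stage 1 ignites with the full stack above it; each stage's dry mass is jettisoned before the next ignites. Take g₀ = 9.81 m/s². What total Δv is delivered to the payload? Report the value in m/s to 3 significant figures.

Ignition mass of stage 1 = 49,600+4,450 + 10,900+1,460 + 2,120+325 + 467 = 69,322 kg.
Stage 1: m₀ = 69,322 kg, m_f = 69,322 − 49,600 = 19,722 kg; Δv = 427×9.81×ln(3.515) = 4188.9×1.2570 ≈ 5266 m/s.
Stage 2: m₀ = 15,272 kg, m_f = 15,272 − 10,900 = 4,372 kg; Δv = 290×9.81×ln(3.493) = 2844.9×1.2508 ≈ 3558 m/s.
Stage 3: m₀ = 2,912 kg, m_f = 2,912 − 2,120 = 792 kg; Δv = 257×9.81×ln(3.677) = 2521.2×1.3020 ≈ 3283 m/s.
Total Δv = 5266 + 3558 + 3283 = 12107 m/s.

Δv ≈ 12100 m/s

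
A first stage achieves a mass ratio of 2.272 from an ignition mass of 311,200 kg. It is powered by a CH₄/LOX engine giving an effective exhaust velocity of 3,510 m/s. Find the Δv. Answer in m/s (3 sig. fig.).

Rocket equation: Δv = v_e · ln(2.272) = 3510.0 × 0.8207 ≈ 2880.5 m/s.

Δv ≈ 2880 m/s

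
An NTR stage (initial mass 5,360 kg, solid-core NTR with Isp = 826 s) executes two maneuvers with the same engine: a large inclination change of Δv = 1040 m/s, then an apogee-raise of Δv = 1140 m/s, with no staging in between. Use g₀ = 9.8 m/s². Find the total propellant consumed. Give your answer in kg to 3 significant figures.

total propellant consumed ≈ 1270 kg

v_e = Isp · g₀ = 826 × 9.8 = 8094.8 m/s.
After the first burn: m = 5360 × exp(−1040/8094.8) = 5360 × 0.87943 = 4,713.74 kg.
After the second burn: m = 4,713.74 × exp(−1140/8094.8) = 4,713.74 × 0.86864 = 4,094.54 kg.
Total propellant = m₀ − m_final = 5360 − 4,094.54 = 1,265.46 kg.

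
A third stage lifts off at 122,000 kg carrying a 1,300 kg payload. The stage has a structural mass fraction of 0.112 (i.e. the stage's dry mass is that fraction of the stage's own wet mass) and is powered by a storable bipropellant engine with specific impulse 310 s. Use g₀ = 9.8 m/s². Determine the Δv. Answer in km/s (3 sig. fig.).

Stage wet mass = m₀ − payload = 122,000 − 1,300 = 120,700 kg.
Stage dry mass = ε × stage wet mass = 0.112 × 120,700 = 13,518.4 kg.
Burnout mass m_f = stage dry + payload = 13,518.4 + 1,300 = 14,818.4 kg.
v_e = Isp · g₀ = 310 × 9.8 = 3038.0 m/s.
By the Tsiolkovsky rocket equation, Δv = v_e · ln(122,000/14,818.4) = 3038.0 × ln(8.233) = 3038.0 × 2.1082 ≈ 6405 m/s.

Δv ≈ 6.40 km/s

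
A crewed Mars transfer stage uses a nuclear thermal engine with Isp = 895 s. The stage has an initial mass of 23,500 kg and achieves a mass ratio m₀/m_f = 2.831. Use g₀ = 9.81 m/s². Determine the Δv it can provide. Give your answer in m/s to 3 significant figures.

v_e = Isp · g₀ = 895 × 9.81 = 8780.0 m/s.
Rocket equation: Δv = v_e · ln(2.831) = 8780.0 × 1.0406 ≈ 9136.7 m/s.

Δv ≈ 9140 m/s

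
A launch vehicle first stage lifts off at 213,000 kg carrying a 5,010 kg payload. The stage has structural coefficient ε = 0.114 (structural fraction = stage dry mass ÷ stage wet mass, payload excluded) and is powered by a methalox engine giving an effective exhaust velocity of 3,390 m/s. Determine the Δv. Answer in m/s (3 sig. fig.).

Δv ≈ 6790 m/s

Stage wet mass = m₀ − payload = 213,000 − 5,010 = 207,990 kg.
Stage dry mass = ε × stage wet mass = 0.114 × 207,990 = 23,710.9 kg.
Burnout mass m_f = stage dry + payload = 23,710.9 + 5,010 = 28,720.9 kg.
Using Δv = v_e ln(m₀/m_f): Δv = v_e · ln(213,000/28,720.9) = 3390.0 × ln(7.416) = 3390.0 × 2.0037 ≈ 6792 m/s.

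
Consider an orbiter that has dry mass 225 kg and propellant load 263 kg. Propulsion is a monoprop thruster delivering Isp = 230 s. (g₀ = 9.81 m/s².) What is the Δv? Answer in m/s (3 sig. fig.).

Δv ≈ 1750 m/s

v_e = Isp · g₀ = 230 × 9.81 = 2256.3 m/s.
m₀ = m_dry + m_prop = 225 + 263 = 488 kg.
By the Tsiolkovsky rocket equation, Δv = v_e · ln(m₀/m_f) = 2256.3 × ln(2.169) = 2256.3 × 0.7742 ≈ 1746.9 m/s.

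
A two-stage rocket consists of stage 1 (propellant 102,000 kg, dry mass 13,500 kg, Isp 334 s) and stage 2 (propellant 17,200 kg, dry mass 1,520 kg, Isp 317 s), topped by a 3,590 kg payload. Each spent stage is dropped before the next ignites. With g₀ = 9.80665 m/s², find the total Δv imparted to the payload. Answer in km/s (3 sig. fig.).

Ignition mass of stage 1 = 102,000+13,500 + 17,200+1,520 + 3,590 = 137,810 kg.
Stage 1: m₀ = 137,810 kg, m_f = 137,810 − 102,000 = 35,810 kg; Δv = 334×9.80665×ln(3.848) = 3275.4×1.3476 ≈ 4414 m/s.
Stage 2: m₀ = 22,310 kg, m_f = 22,310 − 17,200 = 5,110 kg; Δv = 317×9.80665×ln(4.366) = 3108.7×1.4738 ≈ 4582 m/s.
Total Δv = 4414 + 4582 = 8996 m/s.

Δv ≈ 9.00 km/s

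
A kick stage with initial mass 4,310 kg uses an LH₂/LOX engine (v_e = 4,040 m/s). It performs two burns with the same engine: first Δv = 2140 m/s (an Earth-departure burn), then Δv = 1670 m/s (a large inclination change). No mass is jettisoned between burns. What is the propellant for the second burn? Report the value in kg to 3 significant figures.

propellant for the second burn ≈ 859 kg

After the first burn: m = 4310 × exp(−2140/4040.0) = 4310 × 0.58878 = 2,537.64 kg.
After the second burn: m = 2,537.64 × exp(−1670/4040.0) = 2,537.64 × 0.66142 = 1,678.45 kg.
Second-burn propellant = 2,537.64 − 1,678.45 = 859.19 kg.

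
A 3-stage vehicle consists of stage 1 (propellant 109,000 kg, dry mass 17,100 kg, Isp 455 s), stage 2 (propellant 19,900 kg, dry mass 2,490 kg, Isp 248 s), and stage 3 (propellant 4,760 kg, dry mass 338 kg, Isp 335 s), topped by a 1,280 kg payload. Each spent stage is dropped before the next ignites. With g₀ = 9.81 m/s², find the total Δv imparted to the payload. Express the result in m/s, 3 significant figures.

Δv ≈ 12800 m/s

Ignition mass of stage 1 = 109,000+17,100 + 19,900+2,490 + 4,760+338 + 1,280 = 154,868 kg.
Stage 1: m₀ = 154,868 kg, m_f = 154,868 − 109,000 = 45,868 kg; Δv = 455×9.81×ln(3.376) = 4463.6×1.2168 ≈ 5431 m/s.
Stage 2: m₀ = 28,768 kg, m_f = 28,768 − 19,900 = 8,868 kg; Δv = 248×9.81×ln(3.244) = 2432.9×1.1768 ≈ 2863 m/s.
Stage 3: m₀ = 6,378 kg, m_f = 6,378 − 4,760 = 1,618 kg; Δv = 335×9.81×ln(3.942) = 3286.4×1.3717 ≈ 4508 m/s.
Total Δv = 5431 + 2863 + 4508 = 12802 m/s.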